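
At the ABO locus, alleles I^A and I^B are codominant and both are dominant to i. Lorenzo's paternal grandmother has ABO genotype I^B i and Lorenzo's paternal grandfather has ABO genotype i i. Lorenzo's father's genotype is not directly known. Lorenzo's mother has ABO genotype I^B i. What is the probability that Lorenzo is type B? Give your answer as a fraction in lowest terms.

5/8

Lorenzo's father's ABO genotype from I^B i × i i: 1/2 I^B i, 1/2 i i.
Crossing each possibility with the mother I^B i and summing P(type B): 1/2·3/4 + 1/2·1/2 = 5/8.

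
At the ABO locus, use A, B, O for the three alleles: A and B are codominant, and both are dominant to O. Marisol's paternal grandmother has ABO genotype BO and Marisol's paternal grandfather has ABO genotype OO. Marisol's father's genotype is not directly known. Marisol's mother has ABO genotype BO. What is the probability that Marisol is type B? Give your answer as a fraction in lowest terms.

Marisol's father's ABO genotype from BO × OO: 1/2 BO, 1/2 OO.
Crossing each possibility with the mother BO and summing P(type B): 1/2·3/4 + 1/2·1/2 = 5/8.

5/8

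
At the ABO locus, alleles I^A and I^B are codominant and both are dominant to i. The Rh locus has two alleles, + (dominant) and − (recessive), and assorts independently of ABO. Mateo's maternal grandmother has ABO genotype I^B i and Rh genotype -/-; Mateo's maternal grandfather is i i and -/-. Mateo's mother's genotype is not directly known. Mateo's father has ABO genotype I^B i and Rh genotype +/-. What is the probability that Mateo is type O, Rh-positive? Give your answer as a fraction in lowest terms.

Mateo's mother's ABO genotype from I^B i × i i: 1/2 I^B i, 1/2 i i.
Crossing each possibility with the father I^B i and summing P(type O): 1/2·1/4 + 1/2·1/2 = 3/8.
Similarly for Rh via the mother's Rh distribution: P(Rh+) = 1/2.
Independent loci: 3/8 × 1/2 = 3/16.

3/16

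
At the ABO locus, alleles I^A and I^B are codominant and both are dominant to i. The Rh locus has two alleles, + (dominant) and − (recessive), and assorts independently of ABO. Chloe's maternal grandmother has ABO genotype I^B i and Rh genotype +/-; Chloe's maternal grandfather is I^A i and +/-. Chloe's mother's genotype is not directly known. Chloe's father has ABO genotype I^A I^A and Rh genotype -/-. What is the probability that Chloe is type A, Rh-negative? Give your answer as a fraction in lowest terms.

Chloe's mother's ABO genotype from I^B i × I^A i: 1/4 I^A I^B, 1/4 I^A i, 1/4 I^B i, 1/4 i i.
Crossing each possibility with the father I^A I^A and summing P(type A): 1/4·1/2 + 1/4·1 + 1/4·1/2 + 1/4·1 = 3/4.
Similarly for Rh via the mother's Rh distribution: P(Rh-) = 1/2.
Independent loci: 3/4 × 1/2 = 3/8.

3/8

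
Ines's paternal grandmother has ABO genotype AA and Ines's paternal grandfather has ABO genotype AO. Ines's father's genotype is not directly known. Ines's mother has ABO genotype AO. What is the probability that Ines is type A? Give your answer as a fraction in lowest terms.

Ines's father's ABO genotype from AA × AO: 1/2 AA, 1/2 AO.
Crossing each possibility with the mother AO and summing P(type A): 1/2·1 + 1/2·3/4 = 7/8.

7/8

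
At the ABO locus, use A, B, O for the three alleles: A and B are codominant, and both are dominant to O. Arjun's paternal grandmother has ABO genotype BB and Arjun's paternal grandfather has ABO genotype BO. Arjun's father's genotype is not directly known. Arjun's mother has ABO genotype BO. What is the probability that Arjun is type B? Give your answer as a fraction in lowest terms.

7/8

Arjun's father's ABO genotype from BB × BO: 1/2 BB, 1/2 BO.
Crossing each possibility with the mother BO and summing P(type B): 1/2·1 + 1/2·3/4 = 7/8.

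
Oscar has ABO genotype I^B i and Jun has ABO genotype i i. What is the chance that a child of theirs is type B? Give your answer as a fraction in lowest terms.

ABO cross I^B i × i i → offspring phenotypes: 1/2 O, 1/2 B.
So P(type B) = 1/2.

1/2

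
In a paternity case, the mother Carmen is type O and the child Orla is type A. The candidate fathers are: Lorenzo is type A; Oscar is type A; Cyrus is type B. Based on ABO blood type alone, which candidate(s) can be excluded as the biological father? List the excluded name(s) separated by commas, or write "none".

Cyrus

A candidate is excluded only if no genotype consistent with his phenotype could produce a type A child with a type O mother.
Cyrus (type B): no genotype consistent with that phenotype can produce a type-A child with a type-O mother.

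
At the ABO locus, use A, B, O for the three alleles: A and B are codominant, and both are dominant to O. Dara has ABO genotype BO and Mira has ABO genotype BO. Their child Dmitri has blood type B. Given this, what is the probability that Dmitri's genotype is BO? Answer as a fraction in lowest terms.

2/3

Cross BO × BO → 1/4 BB, 1/2 BO, 1/4 OO.
Type-B genotypes among offspring: BB (1/4), BO (1/2); total 3/4.
P(BO | type B) = (1/2) / (3/4) = 2/3.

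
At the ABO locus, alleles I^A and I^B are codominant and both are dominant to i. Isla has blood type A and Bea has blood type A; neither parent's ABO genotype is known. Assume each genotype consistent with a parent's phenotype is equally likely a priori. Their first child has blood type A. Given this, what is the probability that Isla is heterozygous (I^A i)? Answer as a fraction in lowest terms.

7/15

Possible genotypes: Isla ∈ {I^A I^A, I^A i}; Bea ∈ {I^A I^A, I^A i}.
Weight each parental genotype pair by prior × P(type-A child):
  I^A I^A × I^A I^A: posterior weight 4/15.
  I^A I^A × I^A i: posterior weight 4/15.
  I^A i × I^A I^A: posterior weight 4/15.
  I^A i × I^A i: posterior weight 1/5.
Sum the posterior weight over pairs where Isla is I^A i: 7/15.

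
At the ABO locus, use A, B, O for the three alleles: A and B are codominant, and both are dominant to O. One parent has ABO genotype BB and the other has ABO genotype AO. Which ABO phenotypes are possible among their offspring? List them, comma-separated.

B, AB

Gametes from BB × AO give offspring ABO genotypes AB, BO, i.e. phenotypes B, AB.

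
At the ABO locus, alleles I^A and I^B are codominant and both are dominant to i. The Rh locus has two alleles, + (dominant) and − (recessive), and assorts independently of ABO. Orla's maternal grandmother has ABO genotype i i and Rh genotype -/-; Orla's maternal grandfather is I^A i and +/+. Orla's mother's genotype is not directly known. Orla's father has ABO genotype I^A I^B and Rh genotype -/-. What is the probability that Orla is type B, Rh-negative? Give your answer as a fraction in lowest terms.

3/16

Orla's mother's ABO genotype from i i × I^A i: 1/2 I^A i, 1/2 i i.
Crossing each possibility with the father I^A I^B and summing P(type B): 1/2·1/4 + 1/2·1/2 = 3/8.
Similarly for Rh via the mother's Rh distribution: P(Rh-) = 1/2.
Independent loci: 3/8 × 1/2 = 3/16.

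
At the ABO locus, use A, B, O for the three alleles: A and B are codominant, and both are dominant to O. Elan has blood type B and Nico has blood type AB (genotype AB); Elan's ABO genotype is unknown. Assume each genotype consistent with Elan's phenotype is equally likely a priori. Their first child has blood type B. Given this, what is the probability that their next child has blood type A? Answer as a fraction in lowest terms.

1/8

Possible genotypes: Elan ∈ {BB, BO}; Nico ∈ {AB}.
Weight each parental genotype pair by prior × P(type-B child):
  BB × AB: posterior weight 1/2; P(next child type A) = 0.
  BO × AB: posterior weight 1/2; P(next child type A) = 1/4.
Weighted sum = 1/8.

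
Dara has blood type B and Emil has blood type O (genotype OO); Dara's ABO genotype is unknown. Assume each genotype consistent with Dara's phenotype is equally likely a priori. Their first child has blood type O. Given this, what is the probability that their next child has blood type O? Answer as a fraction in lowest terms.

Possible genotypes: Dara ∈ {BB, BO}; Emil ∈ {OO}.
Weight each parental genotype pair by prior × P(type-O child):
  BO × OO: posterior weight 1; P(next child type O) = 1/2.
Weighted sum = 1/2.

1/2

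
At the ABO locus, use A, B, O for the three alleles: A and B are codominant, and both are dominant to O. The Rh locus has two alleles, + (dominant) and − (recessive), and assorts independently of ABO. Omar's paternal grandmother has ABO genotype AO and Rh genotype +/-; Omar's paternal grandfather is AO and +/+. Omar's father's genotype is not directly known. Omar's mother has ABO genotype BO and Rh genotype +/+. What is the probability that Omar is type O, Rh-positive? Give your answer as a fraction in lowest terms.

Omar's father's ABO genotype from AO × AO: 1/4 AA, 1/2 AO, 1/4 OO.
Crossing each possibility with the mother BO and summing P(type O): 1/4·0 + 1/2·1/4 + 1/4·1/2 = 1/4.
Similarly for Rh via the father's Rh distribution: P(Rh+) = 1.
Independent loci: 1/4 × 1 = 1/4.

1/4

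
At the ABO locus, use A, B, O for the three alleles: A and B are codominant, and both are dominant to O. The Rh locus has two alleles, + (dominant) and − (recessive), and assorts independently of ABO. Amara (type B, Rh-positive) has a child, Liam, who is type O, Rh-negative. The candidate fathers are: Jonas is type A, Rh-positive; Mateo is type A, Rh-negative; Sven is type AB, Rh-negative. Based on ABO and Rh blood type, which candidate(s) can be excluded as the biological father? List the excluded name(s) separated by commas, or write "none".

A candidate is excluded only if no genotype consistent with his phenotype could produce a type O, Rh-negative child with a type B, Rh-positive mother.
Sven (type AB, Rh-): no genotype consistent with that phenotype can produce a type-O Rh- child with a type-B mother.

Sven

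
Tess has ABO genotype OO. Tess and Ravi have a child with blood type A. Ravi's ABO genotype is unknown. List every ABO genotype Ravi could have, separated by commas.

AA, AB, AO

For each candidate genotype of Ravi, check whether crossing it with OO can produce every observed child phenotype.
  AA → possible child types {A} ✓
  AB → possible child types {A, B} ✓
  AO → possible child types {O, A} ✓
  BB → possible child types {B} ✗
  BO → possible child types {O, B} ✗
  OO → possible child types {O} ✗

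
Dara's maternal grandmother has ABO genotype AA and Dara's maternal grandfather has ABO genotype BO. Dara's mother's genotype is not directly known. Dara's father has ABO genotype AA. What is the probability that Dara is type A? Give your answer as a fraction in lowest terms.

3/4

Dara's mother's ABO genotype from AA × BO: 1/2 AB, 1/2 AO.
Crossing each possibility with the father AA and summing P(type A): 1/2·1/2 + 1/2·1 = 3/4.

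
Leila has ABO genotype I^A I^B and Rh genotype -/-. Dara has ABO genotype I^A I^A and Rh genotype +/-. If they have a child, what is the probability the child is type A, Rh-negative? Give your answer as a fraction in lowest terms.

ABO cross I^A I^B × I^A I^A → offspring phenotypes: 1/2 A, 1/2 AB.
Rh cross -/- × +/- → 1/2 Rh+, 1/2 Rh-.
Independent loci: P(type A, Rh-negative) = 1/2 × 1/2 = 1/4.

1/4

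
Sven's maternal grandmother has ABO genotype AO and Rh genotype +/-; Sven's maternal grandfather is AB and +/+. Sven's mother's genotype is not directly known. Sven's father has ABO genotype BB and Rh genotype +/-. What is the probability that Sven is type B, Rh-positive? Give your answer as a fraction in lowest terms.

7/16

Sven's mother's ABO genotype from AO × AB: 1/4 AA, 1/4 AB, 1/4 AO, 1/4 BO.
Crossing each possibility with the father BB and summing P(type B): 1/4·0 + 1/4·1/2 + 1/4·1/2 + 1/4·1 = 1/2.
Similarly for Rh via the mother's Rh distribution: P(Rh+) = 7/8.
Independent loci: 1/2 × 7/8 = 7/16.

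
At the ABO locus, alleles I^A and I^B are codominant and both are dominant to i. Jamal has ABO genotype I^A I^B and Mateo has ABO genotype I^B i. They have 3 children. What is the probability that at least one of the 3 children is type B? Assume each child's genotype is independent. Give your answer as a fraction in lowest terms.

ABO cross I^A I^B × I^B i → 1/4 A, 1/2 B, 1/4 AB.
So P(type B) = 1/2 per child.
P(none) = (1/2)^3 = 1/8; P(at least one) = 1 − 1/8 = 7/8.

7/8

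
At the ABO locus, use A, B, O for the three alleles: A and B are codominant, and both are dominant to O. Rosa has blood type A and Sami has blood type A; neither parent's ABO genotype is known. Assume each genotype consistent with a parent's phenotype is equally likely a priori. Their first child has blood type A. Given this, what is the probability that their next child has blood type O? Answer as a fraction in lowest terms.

1/20

Possible genotypes: Rosa ∈ {AA, AO}; Sami ∈ {AA, AO}.
Weight each parental genotype pair by prior × P(type-A child):
  AA × AA: posterior weight 4/15; P(next child type O) = 0.
  AA × AO: posterior weight 4/15; P(next child type O) = 0.
  AO × AA: posterior weight 4/15; P(next child type O) = 0.
  AO × AO: posterior weight 1/5; P(next child type O) = 1/4.
Weighted sum = 1/20.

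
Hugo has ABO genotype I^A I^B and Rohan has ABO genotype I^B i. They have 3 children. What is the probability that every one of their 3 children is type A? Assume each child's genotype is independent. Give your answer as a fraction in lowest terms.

ABO cross I^A I^B × I^B i → 1/4 A, 1/2 B, 1/4 AB.
So P(type A) = 1/4 per child.
All 3 independent: (1/4)^3 = 1/64.

1/64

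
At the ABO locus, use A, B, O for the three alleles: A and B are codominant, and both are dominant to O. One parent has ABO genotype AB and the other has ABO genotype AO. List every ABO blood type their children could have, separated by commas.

A, B, AB

Gametes from AB × AO give offspring ABO genotypes AA, AB, AO, BO, i.e. phenotypes A, B, AB.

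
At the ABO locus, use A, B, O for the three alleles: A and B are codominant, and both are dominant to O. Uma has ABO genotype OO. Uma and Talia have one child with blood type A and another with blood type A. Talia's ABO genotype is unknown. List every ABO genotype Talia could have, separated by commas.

For each candidate genotype of Talia, check whether crossing it with OO can produce every observed child phenotype.
  AA → possible child types {A} ✓
  AB → possible child types {A, B} ✓
  AO → possible child types {O, A} ✓
  BB → possible child types {B} ✗
  BO → possible child types {O, B} ✗
  OO → possible child types {O} ✗

AA, AB, AO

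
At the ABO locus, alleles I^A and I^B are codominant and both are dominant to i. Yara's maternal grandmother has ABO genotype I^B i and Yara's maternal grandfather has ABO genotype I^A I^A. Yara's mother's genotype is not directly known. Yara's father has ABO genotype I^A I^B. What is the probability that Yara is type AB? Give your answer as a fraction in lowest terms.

3/8

Yara's mother's ABO genotype from I^B i × I^A I^A: 1/2 I^A I^B, 1/2 I^A i.
Crossing each possibility with the father I^A I^B and summing P(type AB): 1/2·1/2 + 1/2·1/4 = 3/8.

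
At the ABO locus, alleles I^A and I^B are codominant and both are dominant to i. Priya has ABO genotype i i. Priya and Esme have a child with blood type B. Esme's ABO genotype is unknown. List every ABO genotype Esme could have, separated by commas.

I^A I^B, I^B I^B, I^B i

For each candidate genotype of Esme, check whether crossing it with i i can produce every observed child phenotype.
  I^A I^A → possible child types {A} ✗
  I^A I^B → possible child types {A, B} ✓
  I^A i → possible child types {O, A} ✗
  I^B I^B → possible child types {B} ✓
  I^B i → possible child types {O, B} ✓
  i i → possible child types {O} ✗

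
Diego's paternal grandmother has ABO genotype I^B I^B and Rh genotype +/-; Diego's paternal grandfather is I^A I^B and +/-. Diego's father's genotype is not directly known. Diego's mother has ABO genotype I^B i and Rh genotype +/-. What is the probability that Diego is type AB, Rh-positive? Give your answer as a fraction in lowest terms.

3/32

Diego's father's ABO genotype from I^B I^B × I^A I^B: 1/2 I^A I^B, 1/2 I^B I^B.
Crossing each possibility with the mother I^B i and summing P(type AB): 1/2·1/4 + 1/2·0 = 1/8.
Similarly for Rh via the father's Rh distribution: P(Rh+) = 3/4.
Independent loci: 1/8 × 3/4 = 3/32.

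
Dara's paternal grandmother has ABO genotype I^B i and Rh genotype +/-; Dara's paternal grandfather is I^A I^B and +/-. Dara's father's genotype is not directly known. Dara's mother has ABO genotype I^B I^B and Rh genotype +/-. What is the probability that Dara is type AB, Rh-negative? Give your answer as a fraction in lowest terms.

1/16

Dara's father's ABO genotype from I^B i × I^A I^B: 1/4 I^A I^B, 1/4 I^A i, 1/4 I^B I^B, 1/4 I^B i.
Crossing each possibility with the mother I^B I^B and summing P(type AB): 1/4·1/2 + 1/4·1/2 + 1/4·0 + 1/4·0 = 1/4.
Similarly for Rh via the father's Rh distribution: P(Rh-) = 1/4.
Independent loci: 1/4 × 1/4 = 1/16.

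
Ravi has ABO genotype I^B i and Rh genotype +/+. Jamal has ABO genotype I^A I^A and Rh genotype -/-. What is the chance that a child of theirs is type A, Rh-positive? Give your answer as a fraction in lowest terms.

1/2

ABO cross I^B i × I^A I^A → offspring phenotypes: 1/2 A, 1/2 AB.
Rh cross +/+ × -/- → 1 Rh+.
Independent loci: P(type A, Rh-positive) = 1/2 × 1 = 1/2.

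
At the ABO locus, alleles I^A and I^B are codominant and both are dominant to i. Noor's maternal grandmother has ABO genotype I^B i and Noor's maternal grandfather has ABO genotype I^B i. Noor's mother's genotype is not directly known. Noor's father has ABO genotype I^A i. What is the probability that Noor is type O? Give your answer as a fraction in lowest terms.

1/4

Noor's mother's ABO genotype from I^B i × I^B i: 1/4 I^B I^B, 1/2 I^B i, 1/4 i i.
Crossing each possibility with the father I^A i and summing P(type O): 1/4·0 + 1/2·1/4 + 1/4·1/2 = 1/4.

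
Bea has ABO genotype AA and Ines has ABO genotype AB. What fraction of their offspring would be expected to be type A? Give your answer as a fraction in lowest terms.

1/2

ABO cross AA × AB → offspring phenotypes: 1/2 A, 1/2 AB.
So P(type A) = 1/2.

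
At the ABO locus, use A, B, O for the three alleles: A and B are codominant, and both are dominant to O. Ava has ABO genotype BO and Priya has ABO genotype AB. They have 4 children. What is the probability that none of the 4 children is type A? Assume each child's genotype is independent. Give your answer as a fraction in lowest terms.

81/256

ABO cross BO × AB → 1/4 A, 1/2 B, 1/4 AB.
So P(type A) = 1/4 per child.
P(not type A) = 3/4 for one child; (3/4)^4 = 81/256.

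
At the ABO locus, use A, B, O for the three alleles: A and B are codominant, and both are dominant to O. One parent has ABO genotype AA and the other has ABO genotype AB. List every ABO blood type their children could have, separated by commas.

Gametes from AA × AB give offspring ABO genotypes AA, AB, i.e. phenotypes A, AB.

A, AB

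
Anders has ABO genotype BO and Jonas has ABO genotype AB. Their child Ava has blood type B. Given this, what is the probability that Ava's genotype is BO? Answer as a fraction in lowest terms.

Cross BO × AB → 1/4 AB, 1/4 AO, 1/4 BB, 1/4 BO.
Type-B genotypes among offspring: BB (1/4), BO (1/4); total 1/2.
P(BO | type B) = (1/4) / (1/2) = 1/2.

1/2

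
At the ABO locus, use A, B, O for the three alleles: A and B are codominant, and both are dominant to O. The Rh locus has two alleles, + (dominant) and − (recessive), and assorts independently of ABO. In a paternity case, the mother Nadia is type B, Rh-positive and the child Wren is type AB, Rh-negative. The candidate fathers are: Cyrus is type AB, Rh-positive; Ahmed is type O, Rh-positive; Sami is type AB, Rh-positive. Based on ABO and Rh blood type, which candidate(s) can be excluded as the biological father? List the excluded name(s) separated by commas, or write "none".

A candidate is excluded only if no genotype consistent with his phenotype could produce a type AB, Rh-negative child with a type B, Rh-positive mother.
Ahmed (type O, Rh+): no genotype consistent with that phenotype can produce a type-AB Rh- child with a type-B mother.

Ahmed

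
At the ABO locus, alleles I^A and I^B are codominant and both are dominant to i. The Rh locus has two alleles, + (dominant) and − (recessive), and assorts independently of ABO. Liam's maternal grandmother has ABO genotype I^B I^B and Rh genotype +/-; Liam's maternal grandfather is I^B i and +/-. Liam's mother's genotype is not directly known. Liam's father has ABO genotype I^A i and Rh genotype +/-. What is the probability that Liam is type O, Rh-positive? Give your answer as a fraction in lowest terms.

3/32

Liam's mother's ABO genotype from I^B I^B × I^B i: 1/2 I^B I^B, 1/2 I^B i.
Crossing each possibility with the father I^A i and summing P(type O): 1/2·0 + 1/2·1/4 = 1/8.
Similarly for Rh via the mother's Rh distribution: P(Rh+) = 3/4.
Independent loci: 1/8 × 3/4 = 3/32.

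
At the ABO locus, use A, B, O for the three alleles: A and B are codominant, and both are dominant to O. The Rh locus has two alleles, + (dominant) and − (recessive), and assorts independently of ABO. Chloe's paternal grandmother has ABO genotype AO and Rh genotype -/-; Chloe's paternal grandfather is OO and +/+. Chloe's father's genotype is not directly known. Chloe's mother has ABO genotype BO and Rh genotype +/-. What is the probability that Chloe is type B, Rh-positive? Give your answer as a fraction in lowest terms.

Chloe's father's ABO genotype from AO × OO: 1/2 AO, 1/2 OO.
Crossing each possibility with the mother BO and summing P(type B): 1/2·1/4 + 1/2·1/2 = 3/8.
Similarly for Rh via the father's Rh distribution: P(Rh+) = 3/4.
Independent loci: 3/8 × 3/4 = 9/32.

9/32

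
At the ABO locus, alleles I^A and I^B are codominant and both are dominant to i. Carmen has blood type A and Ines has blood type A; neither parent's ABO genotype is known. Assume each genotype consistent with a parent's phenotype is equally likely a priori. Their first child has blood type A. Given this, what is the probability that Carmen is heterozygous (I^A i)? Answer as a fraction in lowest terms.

Possible genotypes: Carmen ∈ {I^A I^A, I^A i}; Ines ∈ {I^A I^A, I^A i}.
Weight each parental genotype pair by prior × P(type-A child):
  I^A I^A × I^A I^A: posterior weight 4/15.
  I^A I^A × I^A i: posterior weight 4/15.
  I^A i × I^A I^A: posterior weight 4/15.
  I^A i × I^A i: posterior weight 1/5.
Sum the posterior weight over pairs where Carmen is I^A i: 7/15.

7/15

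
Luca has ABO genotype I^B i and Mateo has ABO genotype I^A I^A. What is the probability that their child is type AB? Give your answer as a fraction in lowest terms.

1/2

ABO cross I^B i × I^A I^A → offspring phenotypes: 1/2 A, 1/2 AB.
So P(type AB) = 1/2.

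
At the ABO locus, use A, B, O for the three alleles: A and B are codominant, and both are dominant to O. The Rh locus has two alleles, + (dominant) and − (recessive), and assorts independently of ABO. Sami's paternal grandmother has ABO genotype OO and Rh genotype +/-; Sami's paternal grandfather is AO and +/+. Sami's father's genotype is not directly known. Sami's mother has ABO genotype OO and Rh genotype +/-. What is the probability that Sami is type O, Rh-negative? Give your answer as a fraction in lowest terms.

3/32

Sami's father's ABO genotype from OO × AO: 1/2 AO, 1/2 OO.
Crossing each possibility with the mother OO and summing P(type O): 1/2·1/2 + 1/2·1 = 3/4.
Similarly for Rh via the father's Rh distribution: P(Rh-) = 1/8.
Independent loci: 3/4 × 1/8 = 3/32.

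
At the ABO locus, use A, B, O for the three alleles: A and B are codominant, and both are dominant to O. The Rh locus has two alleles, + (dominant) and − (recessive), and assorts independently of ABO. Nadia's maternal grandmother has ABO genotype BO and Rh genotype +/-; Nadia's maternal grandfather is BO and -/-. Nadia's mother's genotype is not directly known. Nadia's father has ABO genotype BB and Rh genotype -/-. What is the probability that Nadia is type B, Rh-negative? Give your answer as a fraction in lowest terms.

3/4

Nadia's mother's ABO genotype from BO × BO: 1/4 BB, 1/2 BO, 1/4 OO.
Crossing each possibility with the father BB and summing P(type B): 1/4·1 + 1/2·1 + 1/4·1 = 1.
Similarly for Rh via the mother's Rh distribution: P(Rh-) = 3/4.
Independent loci: 1 × 3/4 = 3/4.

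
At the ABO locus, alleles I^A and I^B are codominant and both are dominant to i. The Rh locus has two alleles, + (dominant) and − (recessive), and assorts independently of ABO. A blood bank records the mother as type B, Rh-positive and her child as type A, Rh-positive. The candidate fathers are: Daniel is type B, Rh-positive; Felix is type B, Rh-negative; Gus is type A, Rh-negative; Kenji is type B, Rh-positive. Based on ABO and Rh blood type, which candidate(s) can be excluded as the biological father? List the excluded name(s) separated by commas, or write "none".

A candidate is excluded only if no genotype consistent with his phenotype could produce a type A, Rh-positive child with a type B, Rh-positive mother.
Daniel (type B, Rh+): no genotype consistent with that phenotype can produce a type-A Rh+ child with a type-B mother.
Felix (type B, Rh-): no genotype consistent with that phenotype can produce a type-A Rh+ child with a type-B mother.
Kenji (type B, Rh+): no genotype consistent with that phenotype can produce a type-A Rh+ child with a type-B mother.

Daniel, Felix, Kenji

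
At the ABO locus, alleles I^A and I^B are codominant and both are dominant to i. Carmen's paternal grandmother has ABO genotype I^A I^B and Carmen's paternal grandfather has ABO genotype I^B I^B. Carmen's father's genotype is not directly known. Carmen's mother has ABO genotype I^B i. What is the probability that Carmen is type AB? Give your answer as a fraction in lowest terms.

Carmen's father's ABO genotype from I^A I^B × I^B I^B: 1/2 I^A I^B, 1/2 I^B I^B.
Crossing each possibility with the mother I^B i and summing P(type AB): 1/2·1/4 + 1/2·0 = 1/8.

1/8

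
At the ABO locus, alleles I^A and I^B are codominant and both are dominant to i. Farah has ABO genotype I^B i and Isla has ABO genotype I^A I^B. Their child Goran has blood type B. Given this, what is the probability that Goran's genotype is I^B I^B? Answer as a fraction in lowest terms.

1/2

Cross I^B i × I^A I^B → 1/4 I^A I^B, 1/4 I^A i, 1/4 I^B I^B, 1/4 I^B i.
Type-B genotypes among offspring: I^B I^B (1/4), I^B i (1/4); total 1/2.
P(I^B I^B | type B) = (1/4) / (1/2) = 1/2.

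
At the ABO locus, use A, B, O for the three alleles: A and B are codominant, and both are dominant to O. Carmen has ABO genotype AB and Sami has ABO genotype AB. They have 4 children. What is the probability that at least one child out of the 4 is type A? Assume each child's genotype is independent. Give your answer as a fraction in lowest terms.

ABO cross AB × AB → 1/4 A, 1/4 B, 1/2 AB.
So P(type A) = 1/4 per child.
P(none) = (3/4)^4 = 81/256; P(at least one) = 1 − 81/256 = 175/256.

175/256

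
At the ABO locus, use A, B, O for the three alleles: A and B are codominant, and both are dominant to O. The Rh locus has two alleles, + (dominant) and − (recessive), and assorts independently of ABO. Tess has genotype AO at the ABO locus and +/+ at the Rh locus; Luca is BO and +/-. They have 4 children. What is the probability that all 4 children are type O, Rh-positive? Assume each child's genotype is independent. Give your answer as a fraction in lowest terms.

ABO cross AO × BO → 1/4 O, 1/4 A, 1/4 B, 1/4 AB.
Rh cross +/+ × +/- → 1 Rh+; so P(type O, Rh-positive) = 1/4 × 1 = 1/4 per child.
All 4 independent: (1/4)^4 = 1/256.

1/256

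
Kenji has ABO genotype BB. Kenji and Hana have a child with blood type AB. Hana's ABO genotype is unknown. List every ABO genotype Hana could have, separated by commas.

AA, AB, AO

For each candidate genotype of Hana, check whether crossing it with BB can produce every observed child phenotype.
  AA → possible child types {AB} ✓
  AB → possible child types {B, AB} ✓
  AO → possible child types {B, AB} ✓
  BB → possible child types {B} ✗
  BO → possible child types {B} ✗
  OO → possible child types {B} ✗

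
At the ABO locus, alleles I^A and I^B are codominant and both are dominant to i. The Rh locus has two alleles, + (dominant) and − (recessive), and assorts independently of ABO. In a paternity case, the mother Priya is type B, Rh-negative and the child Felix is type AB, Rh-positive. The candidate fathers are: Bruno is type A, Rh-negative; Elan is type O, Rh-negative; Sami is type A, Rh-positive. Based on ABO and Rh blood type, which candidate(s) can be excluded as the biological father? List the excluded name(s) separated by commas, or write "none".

A candidate is excluded only if no genotype consistent with his phenotype could produce a type AB, Rh-positive child with a type B, Rh-negative mother.
Bruno (type A, Rh-): no genotype consistent with that phenotype can produce a type-AB Rh+ child with a type-B mother.
Elan (type O, Rh-): no genotype consistent with that phenotype can produce a type-AB Rh+ child with a type-B mother.

Bruno, Elan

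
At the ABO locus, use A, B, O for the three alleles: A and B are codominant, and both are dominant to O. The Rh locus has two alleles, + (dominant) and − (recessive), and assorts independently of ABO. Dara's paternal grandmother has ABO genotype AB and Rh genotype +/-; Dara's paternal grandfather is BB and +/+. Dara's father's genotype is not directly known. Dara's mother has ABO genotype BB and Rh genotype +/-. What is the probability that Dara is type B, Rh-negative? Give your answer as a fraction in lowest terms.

3/32

Dara's father's ABO genotype from AB × BB: 1/2 AB, 1/2 BB.
Crossing each possibility with the mother BB and summing P(type B): 1/2·1/2 + 1/2·1 = 3/4.
Similarly for Rh via the father's Rh distribution: P(Rh-) = 1/8.
Independent loci: 3/4 × 1/8 = 3/32.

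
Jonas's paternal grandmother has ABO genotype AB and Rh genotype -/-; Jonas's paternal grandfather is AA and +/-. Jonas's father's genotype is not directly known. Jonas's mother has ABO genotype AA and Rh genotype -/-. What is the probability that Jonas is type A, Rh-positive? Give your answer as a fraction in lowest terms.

3/16

Jonas's father's ABO genotype from AB × AA: 1/2 AA, 1/2 AB.
Crossing each possibility with the mother AA and summing P(type A): 1/2·1 + 1/2·1/2 = 3/4.
Similarly for Rh via the father's Rh distribution: P(Rh+) = 1/4.
Independent loci: 3/4 × 1/4 = 3/16.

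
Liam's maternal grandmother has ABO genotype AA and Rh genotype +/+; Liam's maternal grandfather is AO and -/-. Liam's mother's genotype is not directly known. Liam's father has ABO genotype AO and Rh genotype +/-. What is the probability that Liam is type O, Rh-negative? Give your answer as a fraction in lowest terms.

1/32

Liam's mother's ABO genotype from AA × AO: 1/2 AA, 1/2 AO.
Crossing each possibility with the father AO and summing P(type O): 1/2·0 + 1/2·1/4 = 1/8.
Similarly for Rh via the mother's Rh distribution: P(Rh-) = 1/4.
Independent loci: 1/8 × 1/4 = 1/32.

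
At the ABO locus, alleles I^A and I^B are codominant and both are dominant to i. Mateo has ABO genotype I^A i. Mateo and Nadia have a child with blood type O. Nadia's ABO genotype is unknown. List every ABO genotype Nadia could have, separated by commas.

I^A i, I^B i, i i

For each candidate genotype of Nadia, check whether crossing it with I^A i can produce every observed child phenotype.
  I^A I^A → possible child types {A} ✗
  I^A I^B → possible child types {A, B, AB} ✗
  I^A i → possible child types {O, A} ✓
  I^B I^B → possible child types {B, AB} ✗
  I^B i → possible child types {O, A, B, AB} ✓
  i i → possible child types {O, A} ✓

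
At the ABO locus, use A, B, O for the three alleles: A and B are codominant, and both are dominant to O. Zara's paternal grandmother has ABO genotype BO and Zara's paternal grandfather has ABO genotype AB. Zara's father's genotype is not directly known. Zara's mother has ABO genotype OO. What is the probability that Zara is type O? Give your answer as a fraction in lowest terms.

1/4

Zara's father's ABO genotype from BO × AB: 1/4 AB, 1/4 AO, 1/4 BB, 1/4 BO.
Crossing each possibility with the mother OO and summing P(type O): 1/4·0 + 1/4·1/2 + 1/4·0 + 1/4·1/2 = 1/4.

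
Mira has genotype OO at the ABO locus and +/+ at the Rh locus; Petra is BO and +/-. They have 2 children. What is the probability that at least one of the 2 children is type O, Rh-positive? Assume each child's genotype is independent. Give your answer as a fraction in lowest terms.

3/4

ABO cross OO × BO → 1/2 O, 1/2 B.
Rh cross +/+ × +/- → 1 Rh+; so P(type O, Rh-positive) = 1/2 × 1 = 1/2 per child.
P(none) = (1/2)^2 = 1/4; P(at least one) = 1 − 1/4 = 3/4.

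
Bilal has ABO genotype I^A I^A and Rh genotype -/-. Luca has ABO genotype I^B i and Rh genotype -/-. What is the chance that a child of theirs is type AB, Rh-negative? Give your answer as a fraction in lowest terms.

ABO cross I^A I^A × I^B i → offspring phenotypes: 1/2 A, 1/2 AB.
Rh cross -/- × -/- → 1 Rh-.
Independent loci: P(type AB, Rh-negative) = 1/2 × 1 = 1/2.

1/2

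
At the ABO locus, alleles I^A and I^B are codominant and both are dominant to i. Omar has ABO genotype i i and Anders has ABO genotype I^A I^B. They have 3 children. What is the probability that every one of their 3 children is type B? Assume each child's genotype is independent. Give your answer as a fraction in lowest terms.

ABO cross i i × I^A I^B → 1/2 A, 1/2 B.
So P(type B) = 1/2 per child.
All 3 independent: (1/2)^3 = 1/8.

1/8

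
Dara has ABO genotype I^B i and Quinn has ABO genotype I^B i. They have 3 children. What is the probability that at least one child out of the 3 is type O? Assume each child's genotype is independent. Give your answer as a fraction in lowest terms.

ABO cross I^B i × I^B i → 1/4 O, 3/4 B.
So P(type O) = 1/4 per child.
P(none) = (3/4)^3 = 27/64; P(at least one) = 1 − 27/64 = 37/64.

37/64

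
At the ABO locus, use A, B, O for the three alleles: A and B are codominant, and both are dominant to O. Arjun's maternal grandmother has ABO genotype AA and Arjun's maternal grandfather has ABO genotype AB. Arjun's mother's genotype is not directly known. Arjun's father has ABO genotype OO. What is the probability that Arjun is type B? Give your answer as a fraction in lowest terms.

Arjun's mother's ABO genotype from AA × AB: 1/2 AA, 1/2 AB.
Crossing each possibility with the father OO and summing P(type B): 1/2·0 + 1/2·1/2 = 1/4.

1/4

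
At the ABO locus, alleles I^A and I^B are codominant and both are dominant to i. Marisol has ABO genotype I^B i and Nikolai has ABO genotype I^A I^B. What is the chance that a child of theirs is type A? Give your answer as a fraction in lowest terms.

1/4

ABO cross I^B i × I^A I^B → offspring phenotypes: 1/4 A, 1/2 B, 1/4 AB.
So P(type A) = 1/4.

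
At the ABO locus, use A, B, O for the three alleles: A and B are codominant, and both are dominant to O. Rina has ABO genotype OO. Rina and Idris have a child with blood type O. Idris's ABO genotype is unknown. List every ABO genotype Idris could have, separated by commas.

For each candidate genotype of Idris, check whether crossing it with OO can produce every observed child phenotype.
  AA → possible child types {A} ✗
  AB → possible child types {A, B} ✗
  AO → possible child types {O, A} ✓
  BB → possible child types {B} ✗
  BO → possible child types {O, B} ✓
  OO → possible child types {O} ✓

AO, BO, OO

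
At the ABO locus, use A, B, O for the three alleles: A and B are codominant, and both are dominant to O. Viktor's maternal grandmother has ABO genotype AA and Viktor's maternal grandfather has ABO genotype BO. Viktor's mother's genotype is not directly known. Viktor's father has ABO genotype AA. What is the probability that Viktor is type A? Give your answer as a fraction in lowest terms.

Viktor's mother's ABO genotype from AA × BO: 1/2 AB, 1/2 AO.
Crossing each possibility with the father AA and summing P(type A): 1/2·1/2 + 1/2·1 = 3/4.

3/4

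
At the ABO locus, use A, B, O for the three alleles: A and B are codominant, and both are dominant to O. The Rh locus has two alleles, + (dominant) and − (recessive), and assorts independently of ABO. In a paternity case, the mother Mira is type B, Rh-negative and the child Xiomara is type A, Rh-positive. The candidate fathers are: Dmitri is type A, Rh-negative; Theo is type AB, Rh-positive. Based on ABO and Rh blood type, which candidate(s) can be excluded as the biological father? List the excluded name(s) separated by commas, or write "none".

Dmitri

A candidate is excluded only if no genotype consistent with his phenotype could produce a type A, Rh-positive child with a type B, Rh-negative mother.
Dmitri (type A, Rh-): no genotype consistent with that phenotype can produce a type-A Rh+ child with a type-B mother.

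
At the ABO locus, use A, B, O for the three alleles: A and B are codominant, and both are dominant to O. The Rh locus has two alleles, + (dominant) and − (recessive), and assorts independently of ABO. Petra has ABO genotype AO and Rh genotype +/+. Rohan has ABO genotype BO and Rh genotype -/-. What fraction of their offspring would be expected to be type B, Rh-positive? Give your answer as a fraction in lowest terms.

ABO cross AO × BO → offspring phenotypes: 1/4 O, 1/4 A, 1/4 B, 1/4 AB.
Rh cross +/+ × -/- → 1 Rh+.
Independent loci: P(type B, Rh-positive) = 1/4 × 1 = 1/4.

1/4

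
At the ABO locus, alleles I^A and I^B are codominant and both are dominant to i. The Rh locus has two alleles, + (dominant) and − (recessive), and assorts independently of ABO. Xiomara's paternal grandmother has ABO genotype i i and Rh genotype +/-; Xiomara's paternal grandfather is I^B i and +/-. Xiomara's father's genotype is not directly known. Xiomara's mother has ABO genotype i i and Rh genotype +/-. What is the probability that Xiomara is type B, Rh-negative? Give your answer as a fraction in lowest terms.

Xiomara's father's ABO genotype from i i × I^B i: 1/2 I^B i, 1/2 i i.
Crossing each possibility with the mother i i and summing P(type B): 1/2·1/2 + 1/2·0 = 1/4.
Similarly for Rh via the father's Rh distribution: P(Rh-) = 1/4.
Independent loci: 1/4 × 1/4 = 1/16.

1/16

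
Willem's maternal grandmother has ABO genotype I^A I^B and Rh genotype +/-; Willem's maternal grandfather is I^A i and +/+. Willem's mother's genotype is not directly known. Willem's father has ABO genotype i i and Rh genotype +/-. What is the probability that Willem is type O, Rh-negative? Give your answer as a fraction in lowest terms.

Willem's mother's ABO genotype from I^A I^B × I^A i: 1/4 I^A I^A, 1/4 I^A I^B, 1/4 I^A i, 1/4 I^B i.
Crossing each possibility with the father i i and summing P(type O): 1/4·0 + 1/4·0 + 1/4·1/2 + 1/4·1/2 = 1/4.
Similarly for Rh via the mother's Rh distribution: P(Rh-) = 1/8.
Independent loci: 1/4 × 1/8 = 1/32.

1/32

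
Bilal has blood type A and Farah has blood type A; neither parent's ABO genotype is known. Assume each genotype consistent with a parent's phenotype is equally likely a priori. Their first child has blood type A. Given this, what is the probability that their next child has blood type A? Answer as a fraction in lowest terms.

Possible genotypes: Bilal ∈ {I^A I^A, I^A i}; Farah ∈ {I^A I^A, I^A i}.
Weight each parental genotype pair by prior × P(type-A child):
  I^A I^A × I^A I^A: posterior weight 4/15; P(next child type A) = 1.
  I^A I^A × I^A i: posterior weight 4/15; P(next child type A) = 1.
  I^A i × I^A I^A: posterior weight 4/15; P(next child type A) = 1.
  I^A i × I^A i: posterior weight 1/5; P(next child type A) = 3/4.
Weighted sum = 19/20.

19/20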